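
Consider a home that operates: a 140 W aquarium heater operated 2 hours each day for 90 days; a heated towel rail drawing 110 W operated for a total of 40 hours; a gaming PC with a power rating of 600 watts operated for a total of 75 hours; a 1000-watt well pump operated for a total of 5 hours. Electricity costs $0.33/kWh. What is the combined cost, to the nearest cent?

aquarium heater: Runtime = 2 h/day × 90 days = 180 h
aquarium heater: 0.14 kW × 180 h = 25.2 kWh
heated towel rail: 0.11 kW × 40 h = 4.4 kWh
gaming PC: 0.6 kW × 75 h = 45 kWh
well pump: 1 kW × 5 h = 5 kWh
Total energy = 79.6 kWh
Cost = 79.6 × $0.33 = $26.27

$26.27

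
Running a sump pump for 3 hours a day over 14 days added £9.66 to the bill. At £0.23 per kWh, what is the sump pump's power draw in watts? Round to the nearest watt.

1000 W

Energy = £9.66 ÷ £0.23/kWh = 42 kWh
Runtime = 3 h/day × 14 days = 42 h
Power = 42 kWh ÷ 42 h = 1 kW = 1000 W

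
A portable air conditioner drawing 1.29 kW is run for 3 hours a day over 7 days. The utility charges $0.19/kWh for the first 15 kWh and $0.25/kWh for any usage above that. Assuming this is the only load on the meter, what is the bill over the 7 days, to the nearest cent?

$5.87

Runtime = 3 h/day × 7 days = 21 h
Energy = 1.29 kW × 21 h = 27.09 kWh
Tier 1 (0–15 kWh): 15 × $0.19 = $2.85
Above 15 kWh: 12.09 × $0.25 = $3.0225
Bill = $5.87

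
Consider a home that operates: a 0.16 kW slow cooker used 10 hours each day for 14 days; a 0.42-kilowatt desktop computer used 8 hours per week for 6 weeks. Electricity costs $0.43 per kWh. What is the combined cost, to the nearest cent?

$18.30

slow cooker: Runtime = 10 h/day × 14 days = 140 h
slow cooker: 0.16 kW × 140 h = 22.4 kWh
desktop computer: Runtime = 8 h/week × 6 weeks = 48 h
desktop computer: 0.42 kW × 48 h = 20.16 kWh
Total energy = 42.56 kWh
Cost = 42.56 × $0.43 = $18.30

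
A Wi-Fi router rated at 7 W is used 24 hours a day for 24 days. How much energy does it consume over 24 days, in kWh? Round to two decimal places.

4.03 kWh

Runtime = 24 h × 24 = 576 h
Energy = 0.007 kW × 576 h = 4.032 kWh ≈ 4.03 kWh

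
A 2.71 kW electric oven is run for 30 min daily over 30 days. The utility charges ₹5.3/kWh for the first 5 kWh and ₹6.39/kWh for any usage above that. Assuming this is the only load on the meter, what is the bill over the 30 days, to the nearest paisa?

₹254.30

Runtime = 30 min × 30 = 900 min = 15 h
Energy = 2.71 kW × 15 h = 40.65 kWh
Tier 1 (0–5 kWh): 5 × ₹5.3 = ₹26.5
Above 5 kWh: 35.65 × ₹6.39 = ₹227.8035
Bill = ₹254.30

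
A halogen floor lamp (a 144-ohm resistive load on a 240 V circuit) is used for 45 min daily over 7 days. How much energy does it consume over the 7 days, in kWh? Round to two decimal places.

Power = V²/R = 240²/144 = 400 W = 0.4 kW
Runtime = 45 min × 7 = 315 min = 5.25 h
Energy = 0.4 kW × 5.25 h = 2.1 kWh

2.10 kWh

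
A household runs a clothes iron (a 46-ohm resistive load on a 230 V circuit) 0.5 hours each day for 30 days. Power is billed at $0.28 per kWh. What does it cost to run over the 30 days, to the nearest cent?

$4.83

Power = V²/R = 230²/46 = 1150 W = 1.15 kW
Runtime = 0.5 h/day × 30 days = 15 h
Energy = 1.15 kW × 15 h = 17.25 kWh
Cost = 17.25 kWh × $0.28/kWh = $4.83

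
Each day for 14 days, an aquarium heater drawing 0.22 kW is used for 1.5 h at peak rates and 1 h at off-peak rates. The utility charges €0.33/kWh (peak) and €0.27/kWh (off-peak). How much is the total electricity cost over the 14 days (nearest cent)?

€2.36

Peak energy = 0.22 kW × 1.5 h × 14 = 4.62 kWh
Off-peak energy = 0.22 kW × 1 h × 14 = 3.08 kWh
Cost = 4.62 × €0.33 + 3.08 × €0.27 = €1.5246 + €0.8316 = €2.36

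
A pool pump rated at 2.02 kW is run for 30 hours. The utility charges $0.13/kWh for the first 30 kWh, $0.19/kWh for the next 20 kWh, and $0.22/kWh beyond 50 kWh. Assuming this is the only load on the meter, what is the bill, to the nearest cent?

$10.03

Energy = 2.02 kW × 30 h = 60.6 kWh
Tier 1 (0–30 kWh): 30 × $0.13 = $3.9
Tier 2 (30–50 kWh): 20 × $0.19 = $3.8
Above 50 kWh: 10.6 × $0.22 = $2.332
Bill = $10.03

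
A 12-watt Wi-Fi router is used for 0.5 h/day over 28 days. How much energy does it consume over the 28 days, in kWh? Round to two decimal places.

0.17 kWh

Runtime = 0.5 h/day × 28 days = 14 h
Energy = 0.012 kW × 14 h = 0.168 kWh ≈ 0.17 kWh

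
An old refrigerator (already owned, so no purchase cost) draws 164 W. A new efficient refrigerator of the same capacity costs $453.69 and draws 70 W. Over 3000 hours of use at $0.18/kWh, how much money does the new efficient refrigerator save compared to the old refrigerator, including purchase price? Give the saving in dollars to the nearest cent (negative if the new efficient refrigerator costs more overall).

-$402.93

old refrigerator: $0.00 + (164/1000) kW × 3000 h × $0.18 = $0.00 + $88.56 = $88.56
new efficient refrigerator: $453.69 + (70/1000) kW × 3000 h × $0.18 = $453.69 + $37.8 = $491.49
Saving = $88.56 − $491.49 = −$402.93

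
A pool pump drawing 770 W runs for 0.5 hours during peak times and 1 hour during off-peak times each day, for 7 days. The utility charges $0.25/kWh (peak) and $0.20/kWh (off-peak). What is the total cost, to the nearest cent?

$1.75

Peak energy = 0.77 kW × 0.5 h × 7 = 2.695 kWh
Off-peak energy = 0.77 kW × 1 h × 7 = 5.39 kWh
Cost = 2.695 × $0.25 + 5.39 × $0.20 = $0.67375 + $1.078 = $1.75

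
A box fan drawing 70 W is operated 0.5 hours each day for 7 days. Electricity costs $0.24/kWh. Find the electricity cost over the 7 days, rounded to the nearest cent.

Runtime = 0.5 h/day × 7 days = 3.5 h
Energy = 0.07 kW × 3.5 h = 0.245 kWh
Cost = 0.245 kWh × $0.24/kWh = $0.06

$0.06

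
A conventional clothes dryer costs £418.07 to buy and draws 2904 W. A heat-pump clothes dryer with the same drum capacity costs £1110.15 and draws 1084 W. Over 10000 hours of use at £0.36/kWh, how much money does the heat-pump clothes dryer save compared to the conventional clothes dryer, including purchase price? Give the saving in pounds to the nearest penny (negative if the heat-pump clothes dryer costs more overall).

£5859.92

conventional clothes dryer: £418.07 + (2904/1000) kW × 10000 h × £0.36 = £418.07 + £10454.4 = £10872.47
heat-pump clothes dryer: £1110.15 + (1084/1000) kW × 10000 h × £0.36 = £1110.15 + £3902.4 = £5012.55
Saving = £10872.47 − £5012.55 = £5859.92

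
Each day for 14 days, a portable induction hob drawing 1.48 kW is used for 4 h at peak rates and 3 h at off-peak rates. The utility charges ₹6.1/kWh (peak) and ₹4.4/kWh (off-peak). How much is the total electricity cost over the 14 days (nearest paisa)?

₹779.07

Peak energy = 1.48 kW × 4 h × 14 = 82.88 kWh
Off-peak energy = 1.48 kW × 3 h × 14 = 62.16 kWh
Cost = 82.88 × ₹6.1 + 62.16 × ₹4.4 = ₹505.568 + ₹273.504 = ₹779.07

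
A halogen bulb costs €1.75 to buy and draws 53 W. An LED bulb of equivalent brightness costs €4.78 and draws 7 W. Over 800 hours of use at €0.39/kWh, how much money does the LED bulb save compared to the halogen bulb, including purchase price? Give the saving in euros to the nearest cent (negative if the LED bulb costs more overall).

halogen bulb: €1.75 + (53/1000) kW × 800 h × €0.39 = €1.75 + €16.536 = €18.286
LED bulb: €4.78 + (7/1000) kW × 800 h × €0.39 = €4.78 + €2.184 = €6.964
Saving = €18.286 − €6.964 = €11.322 → €11.32

€11.32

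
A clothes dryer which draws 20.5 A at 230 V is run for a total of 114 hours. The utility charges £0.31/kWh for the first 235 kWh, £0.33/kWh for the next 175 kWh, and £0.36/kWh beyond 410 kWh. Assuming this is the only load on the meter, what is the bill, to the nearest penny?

£176.50

Power = 20.5 A × 230 V = 4715 W = 4.715 kW
Energy = 4.715 kW × 114 h = 537.51 kWh
Tier 1 (0–235 kWh): 235 × £0.31 = £72.85
Tier 2 (235–410 kWh): 175 × £0.33 = £57.75
Above 410 kWh: 127.51 × £0.36 = £45.9036
Bill = £176.50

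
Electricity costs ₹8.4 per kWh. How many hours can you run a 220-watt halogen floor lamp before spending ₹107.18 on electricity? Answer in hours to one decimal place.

58.0 h

Energy available = ₹107.18 ÷ ₹8.4/kWh = 12.7595 kWh
Hours = 12.7595 kWh ÷ 0.22 kW = 58.0 h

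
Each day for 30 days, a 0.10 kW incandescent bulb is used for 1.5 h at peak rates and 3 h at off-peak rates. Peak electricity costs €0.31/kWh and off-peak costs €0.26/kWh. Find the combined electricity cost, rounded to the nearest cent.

€3.74

Peak energy = 0.1 kW × 1.5 h × 30 = 4.5 kWh
Off-peak energy = 0.1 kW × 3 h × 30 = 9 kWh
Cost = 4.5 × €0.31 + 9 × €0.26 = €1.395 + €2.34 = €3.74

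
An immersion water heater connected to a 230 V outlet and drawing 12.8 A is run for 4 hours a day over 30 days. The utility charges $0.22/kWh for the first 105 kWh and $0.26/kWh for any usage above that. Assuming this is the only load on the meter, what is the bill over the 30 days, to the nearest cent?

$87.65

Power = 12.8 A × 230 V = 2944 W = 2.944 kW
Runtime = 4 h/day × 30 days = 120 h
Energy = 2.944 kW × 120 h = 353.28 kWh
Tier 1 (0–105 kWh): 105 × $0.22 = $23.1
Above 105 kWh: 248.28 × $0.26 = $64.5528
Bill = $87.65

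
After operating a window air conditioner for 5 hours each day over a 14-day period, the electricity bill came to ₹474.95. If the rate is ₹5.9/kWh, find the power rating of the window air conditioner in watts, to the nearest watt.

Energy = ₹474.95 ÷ ₹5.9/kWh = 80.5 kWh
Runtime = 5 h/day × 14 days = 70 h
Power = 80.5 kWh ÷ 70 h = 1.15 kW = 1150 W

1150 W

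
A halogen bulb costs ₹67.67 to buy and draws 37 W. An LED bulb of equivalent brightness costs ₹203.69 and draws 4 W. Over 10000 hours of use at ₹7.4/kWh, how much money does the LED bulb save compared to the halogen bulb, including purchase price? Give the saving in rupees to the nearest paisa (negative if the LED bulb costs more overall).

₹2305.98

halogen bulb: ₹67.67 + (37/1000) kW × 10000 h × ₹7.4 = ₹67.67 + ₹2738 = ₹2805.67
LED bulb: ₹203.69 + (4/1000) kW × 10000 h × ₹7.4 = ₹203.69 + ₹296 = ₹499.69
Saving = ₹2805.67 − ₹499.69 = ₹2305.98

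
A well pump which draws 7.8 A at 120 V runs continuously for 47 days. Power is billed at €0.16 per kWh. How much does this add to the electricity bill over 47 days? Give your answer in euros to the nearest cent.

€168.93

Power = 7.8 A × 120 V = 936 W = 0.936 kW
Runtime = 24 h × 47 = 1128 h
Energy = 0.936 kW × 1128 h = 1055.808 kWh
Cost = 1055.808 kWh × €0.16/kWh = €168.93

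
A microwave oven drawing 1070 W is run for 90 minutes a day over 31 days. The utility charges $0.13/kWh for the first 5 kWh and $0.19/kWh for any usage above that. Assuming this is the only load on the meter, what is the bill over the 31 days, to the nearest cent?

Runtime = 90 min × 31 = 2790 min = 46.5 h
Energy = 1.07 kW × 46.5 h = 49.755 kWh
Tier 1 (0–5 kWh): 5 × $0.13 = $0.65
Above 5 kWh: 44.755 × $0.19 = $8.50345
Bill = $9.15

$9.15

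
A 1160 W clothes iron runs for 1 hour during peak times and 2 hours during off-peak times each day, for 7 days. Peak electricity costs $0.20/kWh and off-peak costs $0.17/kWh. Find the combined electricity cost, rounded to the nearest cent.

$4.38

Peak energy = 1.16 kW × 1 h × 7 = 8.12 kWh
Off-peak energy = 1.16 kW × 2 h × 7 = 16.24 kWh
Cost = 8.12 × $0.20 + 16.24 × $0.17 = $1.624 + $2.7608 = $4.38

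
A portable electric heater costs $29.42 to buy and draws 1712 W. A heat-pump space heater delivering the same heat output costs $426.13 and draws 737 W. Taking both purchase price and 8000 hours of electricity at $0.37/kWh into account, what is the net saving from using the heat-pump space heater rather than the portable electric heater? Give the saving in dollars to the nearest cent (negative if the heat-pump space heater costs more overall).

portable electric heater: $29.42 + (1712/1000) kW × 8000 h × $0.37 = $29.42 + $5067.52 = $5096.94
heat-pump space heater: $426.13 + (737/1000) kW × 8000 h × $0.37 = $426.13 + $2181.52 = $2607.65
Saving = $5096.94 − $2607.65 = $2489.29

$2489.29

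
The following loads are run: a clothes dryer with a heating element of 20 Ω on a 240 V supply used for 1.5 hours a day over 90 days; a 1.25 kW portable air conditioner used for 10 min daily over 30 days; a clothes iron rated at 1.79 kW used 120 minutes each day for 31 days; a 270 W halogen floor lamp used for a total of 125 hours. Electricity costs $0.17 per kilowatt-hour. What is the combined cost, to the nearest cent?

$91.76

clothes dryer: Power = V²/R = 240²/20 = 2880 W = 2.88 kW
clothes dryer: Runtime = 1.5 h/day × 90 days = 135 h
clothes dryer: 2.88 kW × 135 h = 388.8 kWh
portable air conditioner: Runtime = 10 min × 30 = 300 min = 5 h
portable air conditioner: 1.25 kW × 5 h = 6.25 kWh
clothes iron: Runtime = 120 min × 31 = 3720 min = 62 h
clothes iron: 1.79 kW × 62 h = 110.98 kWh
halogen floor lamp: 0.27 kW × 125 h = 33.75 kWh
Total energy = 539.78 kWh
Cost = 539.78 × $0.17 = $91.76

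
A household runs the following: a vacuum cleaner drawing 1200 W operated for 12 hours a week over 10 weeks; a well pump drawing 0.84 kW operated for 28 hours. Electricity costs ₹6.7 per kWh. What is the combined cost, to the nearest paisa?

₹1122.38

vacuum cleaner: Runtime = 12 h/week × 10 weeks = 120 h
vacuum cleaner: 1.2 kW × 120 h = 144 kWh
well pump: 0.84 kW × 28 h = 23.52 kWh
Total energy = 167.52 kWh
Cost = 167.52 × ₹6.7 = ₹1122.38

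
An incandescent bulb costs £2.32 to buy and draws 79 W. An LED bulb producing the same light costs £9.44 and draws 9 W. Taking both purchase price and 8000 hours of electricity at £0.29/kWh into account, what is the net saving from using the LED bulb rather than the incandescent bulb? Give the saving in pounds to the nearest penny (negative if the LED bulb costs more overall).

incandescent bulb: £2.32 + (79/1000) kW × 8000 h × £0.29 = £2.32 + £183.28 = £185.6
LED bulb: £9.44 + (9/1000) kW × 8000 h × £0.29 = £9.44 + £20.88 = £30.32
Saving = £185.6 − £30.32 = £155.28

£155.28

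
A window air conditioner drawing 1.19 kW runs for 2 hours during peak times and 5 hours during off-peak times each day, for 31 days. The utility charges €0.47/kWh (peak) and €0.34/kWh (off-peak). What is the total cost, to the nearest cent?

€97.39

Peak energy = 1.19 kW × 2 h × 31 = 73.78 kWh
Off-peak energy = 1.19 kW × 5 h × 31 = 184.45 kWh
Cost = 73.78 × €0.47 + 184.45 × €0.34 = €34.6766 + €62.713 = €97.39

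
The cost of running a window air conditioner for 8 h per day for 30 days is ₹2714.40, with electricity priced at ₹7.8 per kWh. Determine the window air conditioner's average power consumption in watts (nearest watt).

Energy = ₹2714.40 ÷ ₹7.8/kWh = 348 kWh
Runtime = 8 h/day × 30 days = 240 h
Power = 348 kWh ÷ 240 h = 1.45 kW = 1450 W

1450 W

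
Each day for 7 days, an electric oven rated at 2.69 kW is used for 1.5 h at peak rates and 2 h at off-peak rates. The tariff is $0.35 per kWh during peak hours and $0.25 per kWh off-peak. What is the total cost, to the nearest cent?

Peak energy = 2.69 kW × 1.5 h × 7 = 28.245 kWh
Off-peak energy = 2.69 kW × 2 h × 7 = 37.66 kWh
Cost = 28.245 × $0.35 + 37.66 × $0.25 = $9.88575 + $9.415 = $19.30

$19.30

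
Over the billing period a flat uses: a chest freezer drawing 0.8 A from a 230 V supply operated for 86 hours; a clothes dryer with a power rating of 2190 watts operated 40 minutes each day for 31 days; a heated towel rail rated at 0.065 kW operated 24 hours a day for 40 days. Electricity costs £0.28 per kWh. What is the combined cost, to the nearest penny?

£34.58

chest freezer: Power = 0.8 A × 230 V = 184 W = 0.184 kW
chest freezer: 0.184 kW × 86 h = 15.824 kWh
clothes dryer: Runtime = 40 min × 31 = 1240 min = 20.666666… h
clothes dryer: 2.19 kW × 20.666666… h = 45.26 kWh
heated towel rail: Runtime = 24 h × 40 = 960 h
heated towel rail: 0.065 kW × 960 h = 62.4 kWh
Total energy = 123.484 kWh
Cost = 123.484 × £0.28 = £34.58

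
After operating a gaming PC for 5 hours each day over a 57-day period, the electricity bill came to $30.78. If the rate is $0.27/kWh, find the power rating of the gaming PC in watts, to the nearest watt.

Energy = $30.78 ÷ $0.27/kWh = 114 kWh
Runtime = 5 h/day × 57 days = 285 h
Power = 114 kWh ÷ 285 h = 0.4 kW = 400 W

400 W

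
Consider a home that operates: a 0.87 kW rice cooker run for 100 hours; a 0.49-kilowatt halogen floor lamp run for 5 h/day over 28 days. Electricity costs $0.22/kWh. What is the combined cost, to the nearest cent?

$34.23

rice cooker: 0.87 kW × 100 h = 87 kWh
halogen floor lamp: Runtime = 5 h/day × 28 days = 140 h
halogen floor lamp: 0.49 kW × 140 h = 68.6 kWh
Total energy = 155.6 kWh
Cost = 155.6 × $0.22 = $34.23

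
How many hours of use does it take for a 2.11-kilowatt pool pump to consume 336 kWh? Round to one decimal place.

Hours = 336 kWh ÷ 2.11 kW = 159.2 h

159.2 h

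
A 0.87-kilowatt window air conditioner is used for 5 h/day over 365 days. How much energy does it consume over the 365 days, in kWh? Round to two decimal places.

1587.75 kWh

Runtime = 5 h/day × 365 days = 1825 h
Energy = 0.87 kW × 1825 h = 1587.75 kWh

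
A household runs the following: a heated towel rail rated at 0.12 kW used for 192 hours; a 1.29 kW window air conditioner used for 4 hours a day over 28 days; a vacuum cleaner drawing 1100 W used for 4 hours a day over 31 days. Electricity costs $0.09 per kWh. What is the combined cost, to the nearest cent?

heated towel rail: 0.12 kW × 192 h = 23.04 kWh
window air conditioner: Runtime = 4 h/day × 28 days = 112 h
window air conditioner: 1.29 kW × 112 h = 144.48 kWh
vacuum cleaner: Runtime = 4 h/day × 31 days = 124 h
vacuum cleaner: 1.1 kW × 124 h = 136.4 kWh
Total energy = 303.92 kWh
Cost = 303.92 × $0.09 = $27.35

$27.35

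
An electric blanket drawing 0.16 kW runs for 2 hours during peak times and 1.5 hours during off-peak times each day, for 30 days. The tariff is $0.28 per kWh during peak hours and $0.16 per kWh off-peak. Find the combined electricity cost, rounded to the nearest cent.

$3.84

Peak energy = 0.16 kW × 2 h × 30 = 9.6 kWh
Off-peak energy = 0.16 kW × 1.5 h × 30 = 7.2 kWh
Cost = 9.6 × $0.28 + 7.2 × $0.16 = $2.688 + $1.152 = $3.84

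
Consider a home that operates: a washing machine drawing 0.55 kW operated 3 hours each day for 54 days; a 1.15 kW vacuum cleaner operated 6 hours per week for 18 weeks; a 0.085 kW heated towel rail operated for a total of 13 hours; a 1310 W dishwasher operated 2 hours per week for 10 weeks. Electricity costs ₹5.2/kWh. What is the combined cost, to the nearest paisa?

₹1251.15

washing machine: Runtime = 3 h/day × 54 days = 162 h
washing machine: 0.55 kW × 162 h = 89.1 kWh
vacuum cleaner: Runtime = 6 h/week × 18 weeks = 108 h
vacuum cleaner: 1.15 kW × 108 h = 124.2 kWh
heated towel rail: 0.085 kW × 13 h = 1.105 kWh
dishwasher: Runtime = 2 h/week × 10 weeks = 20 h
dishwasher: 1.31 kW × 20 h = 26.2 kWh
Total energy = 240.605 kWh
Cost = 240.605 × ₹5.2 = ₹1251.15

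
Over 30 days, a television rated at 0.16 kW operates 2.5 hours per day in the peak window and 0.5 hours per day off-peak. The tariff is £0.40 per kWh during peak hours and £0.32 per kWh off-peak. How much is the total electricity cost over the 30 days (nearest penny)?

Peak energy = 0.16 kW × 2.5 h × 30 = 12 kWh
Off-peak energy = 0.16 kW × 0.5 h × 30 = 2.4 kWh
Cost = 12 × £0.40 + 2.4 × £0.32 = £4.8 + £0.768 = £5.57

£5.57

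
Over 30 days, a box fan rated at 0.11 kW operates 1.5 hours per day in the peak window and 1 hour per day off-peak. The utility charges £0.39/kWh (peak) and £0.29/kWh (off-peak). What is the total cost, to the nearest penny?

Peak energy = 0.11 kW × 1.5 h × 30 = 4.95 kWh
Off-peak energy = 0.11 kW × 1 h × 30 = 3.3 kWh
Cost = 4.95 × £0.39 + 3.3 × £0.29 = £1.9305 + £0.957 = £2.89

£2.89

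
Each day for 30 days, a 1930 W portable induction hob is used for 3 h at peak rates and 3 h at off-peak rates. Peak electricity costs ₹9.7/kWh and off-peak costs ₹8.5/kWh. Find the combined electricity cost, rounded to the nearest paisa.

₹3161.34

Peak energy = 1.93 kW × 3 h × 30 = 173.7 kWh
Off-peak energy = 1.93 kW × 3 h × 30 = 173.7 kWh
Cost = 173.7 × ₹9.7 + 173.7 × ₹8.5 = ₹1684.89 + ₹1476.45 = ₹3161.34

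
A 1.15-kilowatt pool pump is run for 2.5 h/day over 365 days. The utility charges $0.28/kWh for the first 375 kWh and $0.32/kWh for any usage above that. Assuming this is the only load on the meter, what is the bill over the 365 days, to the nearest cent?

Runtime = 2.5 h/day × 365 days = 912.5 h
Energy = 1.15 kW × 912.5 h = 1049.375 kWh
Tier 1 (0–375 kWh): 375 × $0.28 = $105
Above 375 kWh: 674.375 × $0.32 = $215.8
Bill = $320.80

$320.80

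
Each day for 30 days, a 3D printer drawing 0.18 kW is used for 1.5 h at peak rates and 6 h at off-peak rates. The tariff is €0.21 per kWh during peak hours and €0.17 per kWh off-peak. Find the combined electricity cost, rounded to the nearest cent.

Peak energy = 0.18 kW × 1.5 h × 30 = 8.1 kWh
Off-peak energy = 0.18 kW × 6 h × 30 = 32.4 kWh
Cost = 8.1 × €0.21 + 32.4 × €0.17 = €1.701 + €5.508 = €7.21

€7.21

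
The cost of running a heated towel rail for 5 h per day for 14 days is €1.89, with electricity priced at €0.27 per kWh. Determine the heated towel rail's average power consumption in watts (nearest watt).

100 W

Energy = €1.89 ÷ €0.27/kWh = 7 kWh
Runtime = 5 h/day × 14 days = 70 h
Power = 7 kWh ÷ 70 h = 0.1 kW = 100 W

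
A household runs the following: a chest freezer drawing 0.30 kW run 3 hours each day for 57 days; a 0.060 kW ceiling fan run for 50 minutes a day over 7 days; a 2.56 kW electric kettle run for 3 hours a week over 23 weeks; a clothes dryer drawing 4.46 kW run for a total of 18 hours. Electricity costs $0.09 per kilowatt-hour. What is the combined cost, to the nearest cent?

$27.77

chest freezer: Runtime = 3 h/day × 57 days = 171 h
chest freezer: 0.3 kW × 171 h = 51.3 kWh
ceiling fan: Runtime = 50 min × 7 = 350 min = 5.833333… h
ceiling fan: 0.06 kW × 5.833333… h = 0.35 kWh
electric kettle: Runtime = 3 h/week × 23 weeks = 69 h
electric kettle: 2.56 kW × 69 h = 176.64 kWh
clothes dryer: 4.46 kW × 18 h = 80.28 kWh
Total energy = 308.57 kWh
Cost = 308.57 × $0.09 = $27.77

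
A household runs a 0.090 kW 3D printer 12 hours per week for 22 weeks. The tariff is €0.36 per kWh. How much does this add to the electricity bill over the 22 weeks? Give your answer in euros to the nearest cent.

Runtime = 12 h/week × 22 weeks = 264 h
Energy = 0.09 kW × 264 h = 23.76 kWh
Cost = 23.76 kWh × €0.36/kWh = €8.55

€8.55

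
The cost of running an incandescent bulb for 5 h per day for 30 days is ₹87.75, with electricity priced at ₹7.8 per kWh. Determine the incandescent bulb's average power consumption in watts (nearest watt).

75 W

Energy = ₹87.75 ÷ ₹7.8/kWh = 11.25 kWh
Runtime = 5 h/day × 30 days = 150 h
Power = 11.25 kWh ÷ 150 h = 0.075 kW = 75 W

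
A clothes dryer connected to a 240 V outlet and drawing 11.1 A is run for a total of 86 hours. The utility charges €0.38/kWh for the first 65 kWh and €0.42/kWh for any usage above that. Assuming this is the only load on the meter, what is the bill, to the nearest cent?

Power = 11.1 A × 240 V = 2664 W = 2.664 kW
Energy = 2.664 kW × 86 h = 229.104 kWh
Tier 1 (0–65 kWh): 65 × €0.38 = €24.7
Above 65 kWh: 164.104 × €0.42 = €68.92368
Bill = €93.62

€93.62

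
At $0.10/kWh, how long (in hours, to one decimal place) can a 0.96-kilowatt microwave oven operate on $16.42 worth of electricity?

171.0 h

Energy available = $16.42 ÷ $0.10/kWh = 164.2 kWh
Hours = 164.2 kWh ÷ 0.96 kW = 171.0 h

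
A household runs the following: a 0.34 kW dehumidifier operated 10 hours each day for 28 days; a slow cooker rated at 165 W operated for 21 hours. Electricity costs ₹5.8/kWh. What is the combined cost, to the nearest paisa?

₹572.26

dehumidifier: Runtime = 10 h/day × 28 days = 280 h
dehumidifier: 0.34 kW × 280 h = 95.2 kWh
slow cooker: 0.165 kW × 21 h = 3.465 kWh
Total energy = 98.665 kWh
Cost = 98.665 × ₹5.8 = ₹572.26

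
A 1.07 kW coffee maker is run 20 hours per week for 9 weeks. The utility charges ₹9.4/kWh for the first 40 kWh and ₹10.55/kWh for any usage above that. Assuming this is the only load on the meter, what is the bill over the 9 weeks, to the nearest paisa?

Runtime = 20 h/week × 9 weeks = 180 h
Energy = 1.07 kW × 180 h = 192.6 kWh
Tier 1 (0–40 kWh): 40 × ₹9.4 = ₹376
Above 40 kWh: 152.6 × ₹10.55 = ₹1609.93
Bill = ₹1985.93

₹1985.93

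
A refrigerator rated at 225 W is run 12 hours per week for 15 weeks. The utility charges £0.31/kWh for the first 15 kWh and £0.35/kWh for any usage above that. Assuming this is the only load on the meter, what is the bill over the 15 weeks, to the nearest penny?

£13.58

Runtime = 12 h/week × 15 weeks = 180 h
Energy = 0.225 kW × 180 h = 40.5 kWh
Tier 1 (0–15 kWh): 15 × £0.31 = £4.65
Above 15 kWh: 25.5 × £0.35 = £8.925
Bill = £13.58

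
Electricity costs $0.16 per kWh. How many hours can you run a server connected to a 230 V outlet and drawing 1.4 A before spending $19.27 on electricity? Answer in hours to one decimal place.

374.0 h

Power = 1.4 A × 230 V = 322 W = 0.322 kW
Energy available = $19.27 ÷ $0.16/kWh = 120.4375 kWh
Hours = 120.4375 kWh ÷ 0.322 kW = 374.0 h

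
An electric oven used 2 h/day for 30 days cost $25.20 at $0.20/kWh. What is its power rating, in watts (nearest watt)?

Energy = $25.20 ÷ $0.20/kWh = 126 kWh
Runtime = 2 h/day × 30 days = 60 h
Power = 126 kWh ÷ 60 h = 2.1 kW = 2100 W

2100 W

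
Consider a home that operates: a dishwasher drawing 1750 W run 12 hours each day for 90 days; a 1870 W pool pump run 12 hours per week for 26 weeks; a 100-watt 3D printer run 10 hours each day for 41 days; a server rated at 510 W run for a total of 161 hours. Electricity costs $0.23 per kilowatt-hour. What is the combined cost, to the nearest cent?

dishwasher: Runtime = 12 h/day × 90 days = 1080 h
dishwasher: 1.75 kW × 1080 h = 1890 kWh
pool pump: Runtime = 12 h/week × 26 weeks = 312 h
pool pump: 1.87 kW × 312 h = 583.44 kWh
3D printer: Runtime = 10 h/day × 41 days = 410 h
3D printer: 0.1 kW × 410 h = 41 kWh
server: 0.51 kW × 161 h = 82.11 kWh
Total energy = 2596.55 kWh
Cost = 2596.55 × $0.23 = $597.21

$597.21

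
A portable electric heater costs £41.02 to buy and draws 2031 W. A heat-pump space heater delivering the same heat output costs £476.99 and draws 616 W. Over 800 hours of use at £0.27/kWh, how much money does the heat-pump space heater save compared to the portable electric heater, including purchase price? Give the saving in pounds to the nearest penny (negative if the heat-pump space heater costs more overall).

-£130.33

portable electric heater: £41.02 + (2031/1000) kW × 800 h × £0.27 = £41.02 + £438.696 = £479.716
heat-pump space heater: £476.99 + (616/1000) kW × 800 h × £0.27 = £476.99 + £133.056 = £610.046
Saving = £479.716 − £610.046 = −£130.33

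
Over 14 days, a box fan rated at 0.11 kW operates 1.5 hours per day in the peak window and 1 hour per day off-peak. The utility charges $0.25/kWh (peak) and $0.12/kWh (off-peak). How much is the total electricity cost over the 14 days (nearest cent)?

$0.76

Peak energy = 0.11 kW × 1.5 h × 14 = 2.31 kWh
Off-peak energy = 0.11 kW × 1 h × 14 = 1.54 kWh
Cost = 2.31 × $0.25 + 1.54 × $0.12 = $0.5775 + $0.1848 = $0.76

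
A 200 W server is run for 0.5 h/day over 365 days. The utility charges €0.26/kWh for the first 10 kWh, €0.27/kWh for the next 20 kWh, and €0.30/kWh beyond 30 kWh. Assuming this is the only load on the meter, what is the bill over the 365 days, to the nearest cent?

Runtime = 0.5 h/day × 365 days = 182.5 h
Energy = 0.2 kW × 182.5 h = 36.5 kWh
Tier 1 (0–10 kWh): 10 × €0.26 = €2.6
Tier 2 (10–30 kWh): 20 × €0.27 = €5.4
Above 30 kWh: 6.5 × €0.30 = €1.95
Bill = €9.95

€9.95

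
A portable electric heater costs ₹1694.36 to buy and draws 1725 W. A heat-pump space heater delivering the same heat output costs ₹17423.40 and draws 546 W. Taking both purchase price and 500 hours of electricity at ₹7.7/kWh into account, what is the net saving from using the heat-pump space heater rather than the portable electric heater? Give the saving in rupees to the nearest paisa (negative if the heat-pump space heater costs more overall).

-₹11189.89

portable electric heater: ₹1694.36 + (1725/1000) kW × 500 h × ₹7.7 = ₹1694.36 + ₹6641.25 = ₹8335.61
heat-pump space heater: ₹17423.40 + (546/1000) kW × 500 h × ₹7.7 = ₹17423.40 + ₹2102.1 = ₹19525.5
Saving = ₹8335.61 − ₹19525.5 = −₹11189.89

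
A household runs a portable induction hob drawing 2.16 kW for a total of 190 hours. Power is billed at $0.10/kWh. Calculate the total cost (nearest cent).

$41.04

Energy = 2.16 kW × 190 h = 410.4 kWh
Cost = 410.4 kWh × $0.10/kWh = $41.04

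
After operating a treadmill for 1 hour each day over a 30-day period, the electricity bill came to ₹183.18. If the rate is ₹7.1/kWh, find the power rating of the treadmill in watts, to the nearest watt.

Energy = ₹183.18 ÷ ₹7.1/kWh = 25.8 kWh
Runtime = 1 h/day × 30 days = 30 h
Power = 25.8 kWh ÷ 30 h = 0.86 kW = 860 W

860 W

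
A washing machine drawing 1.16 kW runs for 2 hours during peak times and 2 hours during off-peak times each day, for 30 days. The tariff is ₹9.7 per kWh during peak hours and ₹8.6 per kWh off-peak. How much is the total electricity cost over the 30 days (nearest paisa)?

₹1273.68

Peak energy = 1.16 kW × 2 h × 30 = 69.6 kWh
Off-peak energy = 1.16 kW × 2 h × 30 = 69.6 kWh
Cost = 69.6 × ₹9.7 + 69.6 × ₹8.6 = ₹675.12 + ₹598.56 = ₹1273.68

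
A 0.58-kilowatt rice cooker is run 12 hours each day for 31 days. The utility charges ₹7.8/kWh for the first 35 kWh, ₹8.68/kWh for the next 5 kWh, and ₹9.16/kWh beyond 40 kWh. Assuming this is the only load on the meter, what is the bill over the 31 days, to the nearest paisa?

₹1926.36

Runtime = 12 h/day × 31 days = 372 h
Energy = 0.58 kW × 372 h = 215.76 kWh
Tier 1 (0–35 kWh): 35 × ₹7.8 = ₹273
Tier 2 (35–40 kWh): 5 × ₹8.68 = ₹43.4
Above 40 kWh: 175.76 × ₹9.16 = ₹1609.9616
Bill = ₹1926.36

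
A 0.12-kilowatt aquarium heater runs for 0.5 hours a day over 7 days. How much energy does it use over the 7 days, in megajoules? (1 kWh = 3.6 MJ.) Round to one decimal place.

1.5 MJ

Runtime = 0.5 h/day × 7 days = 3.5 h
Energy = 0.12 kW × 3.5 h = 0.42 kWh
= 0.42 × 3.6 MJ = 1.5 MJ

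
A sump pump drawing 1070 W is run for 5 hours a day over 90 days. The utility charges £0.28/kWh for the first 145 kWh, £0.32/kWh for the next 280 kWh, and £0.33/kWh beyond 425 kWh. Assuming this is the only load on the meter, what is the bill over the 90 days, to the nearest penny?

Runtime = 5 h/day × 90 days = 450 h
Energy = 1.07 kW × 450 h = 481.5 kWh
Tier 1 (0–145 kWh): 145 × £0.28 = £40.6
Tier 2 (145–425 kWh): 280 × £0.32 = £89.6
Above 425 kWh: 56.5 × £0.33 = £18.645
Bill = £148.85

£148.85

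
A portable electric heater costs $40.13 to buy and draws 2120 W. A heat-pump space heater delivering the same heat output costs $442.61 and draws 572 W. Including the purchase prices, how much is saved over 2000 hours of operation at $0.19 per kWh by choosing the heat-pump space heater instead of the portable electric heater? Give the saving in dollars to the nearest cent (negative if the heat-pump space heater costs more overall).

$185.76

portable electric heater: $40.13 + (2120/1000) kW × 2000 h × $0.19 = $40.13 + $805.6 = $845.73
heat-pump space heater: $442.61 + (572/1000) kW × 2000 h × $0.19 = $442.61 + $217.36 = $659.97
Saving = $845.73 − $659.97 = $185.76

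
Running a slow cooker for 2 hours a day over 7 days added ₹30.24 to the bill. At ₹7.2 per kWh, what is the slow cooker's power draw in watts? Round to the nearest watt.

300 W

Energy = ₹30.24 ÷ ₹7.2/kWh = 4.2 kWh
Runtime = 2 h/day × 7 days = 14 h
Power = 4.2 kWh ÷ 14 h = 0.3 kW = 300 W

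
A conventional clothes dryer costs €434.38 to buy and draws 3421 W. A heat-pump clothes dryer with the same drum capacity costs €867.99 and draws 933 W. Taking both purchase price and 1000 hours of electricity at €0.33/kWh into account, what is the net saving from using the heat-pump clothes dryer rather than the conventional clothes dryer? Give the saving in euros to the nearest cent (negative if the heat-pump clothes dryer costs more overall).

conventional clothes dryer: €434.38 + (3421/1000) kW × 1000 h × €0.33 = €434.38 + €1128.93 = €1563.31
heat-pump clothes dryer: €867.99 + (933/1000) kW × 1000 h × €0.33 = €867.99 + €307.89 = €1175.88
Saving = €1563.31 − €1175.88 = €387.43

€387.43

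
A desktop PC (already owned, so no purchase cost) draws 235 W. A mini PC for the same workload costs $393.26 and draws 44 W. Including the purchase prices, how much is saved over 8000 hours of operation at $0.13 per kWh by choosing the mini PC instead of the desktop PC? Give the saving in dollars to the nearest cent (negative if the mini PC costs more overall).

-$194.62

desktop PC: $0.00 + (235/1000) kW × 8000 h × $0.13 = $0.00 + $244.4 = $244.4
mini PC: $393.26 + (44/1000) kW × 8000 h × $0.13 = $393.26 + $45.76 = $439.02
Saving = $244.4 − $439.02 = −$194.62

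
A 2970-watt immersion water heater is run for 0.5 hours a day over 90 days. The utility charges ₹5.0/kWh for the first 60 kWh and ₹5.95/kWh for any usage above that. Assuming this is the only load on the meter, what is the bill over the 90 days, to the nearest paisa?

Runtime = 0.5 h/day × 90 days = 45 h
Energy = 2.97 kW × 45 h = 133.65 kWh
Tier 1 (0–60 kWh): 60 × ₹5.0 = ₹300
Above 60 kWh: 73.65 × ₹5.95 = ₹438.2175
Bill = ₹738.22

₹738.22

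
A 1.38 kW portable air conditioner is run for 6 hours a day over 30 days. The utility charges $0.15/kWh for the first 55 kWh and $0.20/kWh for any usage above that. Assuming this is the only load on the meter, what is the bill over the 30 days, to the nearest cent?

Runtime = 6 h/day × 30 days = 180 h
Energy = 1.38 kW × 180 h = 248.4 kWh
Tier 1 (0–55 kWh): 55 × $0.15 = $8.25
Above 55 kWh: 193.4 × $0.20 = $38.68
Bill = $46.93

$46.93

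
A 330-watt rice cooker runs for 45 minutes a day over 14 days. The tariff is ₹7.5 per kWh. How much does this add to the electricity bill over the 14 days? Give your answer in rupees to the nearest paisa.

₹25.99

Runtime = 45 min × 14 = 630 min = 10.5 h
Energy = 0.33 kW × 10.5 h = 3.465 kWh
Cost = 3.465 kWh × ₹7.5/kWh = ₹25.99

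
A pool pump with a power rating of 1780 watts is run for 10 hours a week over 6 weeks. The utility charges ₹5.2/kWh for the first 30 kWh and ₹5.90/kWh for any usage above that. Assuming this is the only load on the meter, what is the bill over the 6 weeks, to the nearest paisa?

₹609.12

Runtime = 10 h/week × 6 weeks = 60 h
Energy = 1.78 kW × 60 h = 106.8 kWh
Tier 1 (0–30 kWh): 30 × ₹5.2 = ₹156
Above 30 kWh: 76.8 × ₹5.90 = ₹453.12
Bill = ₹609.12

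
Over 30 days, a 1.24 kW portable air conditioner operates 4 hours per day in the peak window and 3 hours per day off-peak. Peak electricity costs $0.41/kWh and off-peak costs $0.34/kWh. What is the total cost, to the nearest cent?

Peak energy = 1.24 kW × 4 h × 30 = 148.8 kWh
Off-peak energy = 1.24 kW × 3 h × 30 = 111.6 kWh
Cost = 148.8 × $0.41 + 111.6 × $0.34 = $61.008 + $37.944 = $98.95

$98.95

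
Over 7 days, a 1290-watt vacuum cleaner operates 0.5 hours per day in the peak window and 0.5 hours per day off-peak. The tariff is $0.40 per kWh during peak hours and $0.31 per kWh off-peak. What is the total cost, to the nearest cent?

$3.21

Peak energy = 1.29 kW × 0.5 h × 7 = 4.515 kWh
Off-peak energy = 1.29 kW × 0.5 h × 7 = 4.515 kWh
Cost = 4.515 × $0.40 + 4.515 × $0.31 = $1.806 + $1.39965 = $3.21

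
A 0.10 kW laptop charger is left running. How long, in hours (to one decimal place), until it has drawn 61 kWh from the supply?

610.0 h

Hours = 61 kWh ÷ 0.1 kW = 610.0 h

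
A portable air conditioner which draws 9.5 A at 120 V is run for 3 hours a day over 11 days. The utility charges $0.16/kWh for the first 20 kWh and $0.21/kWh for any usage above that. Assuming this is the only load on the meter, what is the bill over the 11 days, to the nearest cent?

Power = 9.5 A × 120 V = 1140 W = 1.14 kW
Runtime = 3 h/day × 11 days = 33 h
Energy = 1.14 kW × 33 h = 37.62 kWh
Tier 1 (0–20 kWh): 20 × $0.16 = $3.2
Above 20 kWh: 17.62 × $0.21 = $3.7002
Bill = $6.90

$6.90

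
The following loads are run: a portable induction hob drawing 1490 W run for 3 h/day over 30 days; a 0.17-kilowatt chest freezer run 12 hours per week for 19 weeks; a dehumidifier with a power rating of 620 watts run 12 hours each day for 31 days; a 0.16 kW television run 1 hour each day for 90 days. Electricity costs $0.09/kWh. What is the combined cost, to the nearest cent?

portable induction hob: Runtime = 3 h/day × 30 days = 90 h
portable induction hob: 1.49 kW × 90 h = 134.1 kWh
chest freezer: Runtime = 12 h/week × 19 weeks = 228 h
chest freezer: 0.17 kW × 228 h = 38.76 kWh
dehumidifier: Runtime = 12 h/day × 31 days = 372 h
dehumidifier: 0.62 kW × 372 h = 230.64 kWh
television: Runtime = 1 h/day × 90 days = 90 h
television: 0.16 kW × 90 h = 14.4 kWh
Total energy = 417.9 kWh
Cost = 417.9 × $0.09 = $37.61

$37.61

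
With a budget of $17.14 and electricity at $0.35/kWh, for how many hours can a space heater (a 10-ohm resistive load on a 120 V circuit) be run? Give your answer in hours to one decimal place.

Power = V²/R = 120²/10 = 1440 W = 1.44 kW
Energy available = $17.14 ÷ $0.35/kWh = 48.9714 kWh
Hours = 48.9714 kWh ÷ 1.44 kW = 34.0 h

34.0 h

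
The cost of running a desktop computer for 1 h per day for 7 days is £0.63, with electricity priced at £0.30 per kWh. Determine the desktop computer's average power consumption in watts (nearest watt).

300 W

Energy = £0.63 ÷ £0.30/kWh = 2.1 kWh
Runtime = 1 h/day × 7 days = 7 h
Power = 2.1 kWh ÷ 7 h = 0.3 kW = 300 W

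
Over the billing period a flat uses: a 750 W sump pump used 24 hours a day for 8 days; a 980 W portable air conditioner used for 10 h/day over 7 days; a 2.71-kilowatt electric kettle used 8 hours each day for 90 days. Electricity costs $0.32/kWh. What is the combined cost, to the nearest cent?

$692.42

sump pump: Runtime = 24 h × 8 = 192 h
sump pump: 0.75 kW × 192 h = 144 kWh
portable air conditioner: Runtime = 10 h/day × 7 days = 70 h
portable air conditioner: 0.98 kW × 70 h = 68.6 kWh
electric kettle: Runtime = 8 h/day × 90 days = 720 h
electric kettle: 2.71 kW × 720 h = 1951.2 kWh
Total energy = 2163.8 kWh
Cost = 2163.8 × $0.32 = $692.42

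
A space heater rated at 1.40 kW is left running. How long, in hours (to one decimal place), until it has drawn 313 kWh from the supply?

Hours = 313 kWh ÷ 1.4 kW = 223.6 h

223.6 h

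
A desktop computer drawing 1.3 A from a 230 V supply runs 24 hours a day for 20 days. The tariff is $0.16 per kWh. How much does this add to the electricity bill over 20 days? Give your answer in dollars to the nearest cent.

$22.96

Power = 1.3 A × 230 V = 299 W = 0.299 kW
Runtime = 24 h × 20 = 480 h
Energy = 0.299 kW × 480 h = 143.52 kWh
Cost = 143.52 kWh × $0.16/kWh = $22.96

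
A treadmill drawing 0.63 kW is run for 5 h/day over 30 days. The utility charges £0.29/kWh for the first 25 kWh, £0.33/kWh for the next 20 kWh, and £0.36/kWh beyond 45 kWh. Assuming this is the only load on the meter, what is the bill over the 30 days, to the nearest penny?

Runtime = 5 h/day × 30 days = 150 h
Energy = 0.63 kW × 150 h = 94.5 kWh
Tier 1 (0–25 kWh): 25 × £0.29 = £7.25
Tier 2 (25–45 kWh): 20 × £0.33 = £6.6
Above 45 kWh: 49.5 × £0.36 = £17.82
Bill = £31.67

£31.67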